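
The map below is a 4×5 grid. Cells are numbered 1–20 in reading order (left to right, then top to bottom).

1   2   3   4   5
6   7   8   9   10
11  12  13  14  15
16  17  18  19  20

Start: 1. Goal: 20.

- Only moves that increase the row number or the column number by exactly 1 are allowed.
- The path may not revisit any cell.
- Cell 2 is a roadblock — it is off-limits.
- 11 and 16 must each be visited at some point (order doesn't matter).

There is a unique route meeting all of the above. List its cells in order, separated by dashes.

1 - 6 - 11 - 16 - 17 - 18 - 19 - 20

Moves only go right or down, so the column and row indices never decrease.
Route from 1: down 3 to 16, right 4 to 20 — 7 moves in all.
Check: all required cells visited.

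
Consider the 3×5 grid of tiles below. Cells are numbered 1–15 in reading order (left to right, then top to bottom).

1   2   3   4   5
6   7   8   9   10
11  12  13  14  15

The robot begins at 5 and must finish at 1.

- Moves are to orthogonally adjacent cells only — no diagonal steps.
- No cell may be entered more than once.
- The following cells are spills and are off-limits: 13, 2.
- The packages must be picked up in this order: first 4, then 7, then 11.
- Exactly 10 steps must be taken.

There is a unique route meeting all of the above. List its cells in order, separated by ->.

5 -> 10 -> 9 -> 4 -> 3 -> 8 -> 7 -> 12 -> 11 -> 6 -> 1

The waypoints must appear in the order 4, 7, 11, with no cell reused.
Route from 5: down 1 to 10, left 1 to 9, up 1 to 4, left 1 to 3, down 1 to 8, left 1 to 7, down 1 to 12, left 1 to 11, up 2 to 1 — 10 moves in all.
Check: order respected (4 at step 3, 7 at step 6, 11 at step 8); 10 moves as required.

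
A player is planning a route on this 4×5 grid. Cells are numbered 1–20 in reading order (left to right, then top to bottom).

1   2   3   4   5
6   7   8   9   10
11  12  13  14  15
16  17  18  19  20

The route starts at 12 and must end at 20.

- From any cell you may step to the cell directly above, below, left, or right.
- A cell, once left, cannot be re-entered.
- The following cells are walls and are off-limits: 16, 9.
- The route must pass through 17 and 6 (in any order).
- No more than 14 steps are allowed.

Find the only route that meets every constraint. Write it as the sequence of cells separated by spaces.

Any route must reach 17 and 6 and still end at 20 within 14 moves, so the order of the required stops is forced.
Route from 12: down 1 to 17, right 1 to 18, up 2 to 8, left 2 to 6, up 1 to 1, right 4 to 5, down 3 to 20 — 14 moves in all.
Check: all required cells visited; 14 ≤ 14 moves.

12 17 18 13 8 7 6 1 2 3 4 5 10 15 20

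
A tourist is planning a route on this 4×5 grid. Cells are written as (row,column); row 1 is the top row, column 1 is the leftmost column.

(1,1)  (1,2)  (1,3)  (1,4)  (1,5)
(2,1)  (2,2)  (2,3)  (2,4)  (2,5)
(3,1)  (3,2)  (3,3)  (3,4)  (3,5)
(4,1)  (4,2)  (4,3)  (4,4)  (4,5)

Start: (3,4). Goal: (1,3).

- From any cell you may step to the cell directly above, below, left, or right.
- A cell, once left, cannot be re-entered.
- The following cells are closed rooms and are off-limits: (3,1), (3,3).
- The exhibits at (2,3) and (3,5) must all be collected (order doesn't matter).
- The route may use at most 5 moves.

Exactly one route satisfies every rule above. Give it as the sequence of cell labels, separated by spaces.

(3,4) (3,5) (2,5) (2,4) (2,3) (1,3)

Any route must reach (2,3) and (3,5) and still end at (1,3) within 5 moves, so the order of the required stops is forced.
Route from (3,4): right to (3,5), up to (2,5), 2× left (reaching (2,3)), up to (1,3) — 5 moves in all.
Check: all required cells visited; 5 ≤ 5 moves.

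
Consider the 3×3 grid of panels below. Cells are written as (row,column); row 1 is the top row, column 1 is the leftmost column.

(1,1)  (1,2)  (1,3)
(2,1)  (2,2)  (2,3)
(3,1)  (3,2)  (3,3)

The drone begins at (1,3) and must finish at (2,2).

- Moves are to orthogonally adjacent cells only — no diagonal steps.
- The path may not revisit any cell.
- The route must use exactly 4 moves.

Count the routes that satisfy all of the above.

Need simple routes of exactly 4 moves from (1,3) to (2,2) (Manhattan distance 2, so 1 moves are spent on a detour and 1 undoing it).
Enumerating: (1,3) (2,3) (3,3) (3,2) (2,2) | (1,3) (1,2) (1,1) (2,1) (2,2).
That gives 2 routes.

2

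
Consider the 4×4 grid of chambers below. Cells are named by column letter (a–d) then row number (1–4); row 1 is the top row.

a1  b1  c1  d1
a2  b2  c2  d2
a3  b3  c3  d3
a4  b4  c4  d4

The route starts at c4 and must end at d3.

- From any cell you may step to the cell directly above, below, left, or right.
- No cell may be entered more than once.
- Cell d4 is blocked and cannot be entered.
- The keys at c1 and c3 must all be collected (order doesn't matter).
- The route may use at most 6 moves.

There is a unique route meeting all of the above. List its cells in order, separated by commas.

The 6-move cap with required stops at c1, c3 leaves no slack for detours.
Route from c4: 3× up (reaching c1), right to d1, 2× down (reaching d3) — 6 moves in all.
Check: all required cells visited; 6 ≤ 6 moves.

c4, c3, c2, c1, d1, d2, d3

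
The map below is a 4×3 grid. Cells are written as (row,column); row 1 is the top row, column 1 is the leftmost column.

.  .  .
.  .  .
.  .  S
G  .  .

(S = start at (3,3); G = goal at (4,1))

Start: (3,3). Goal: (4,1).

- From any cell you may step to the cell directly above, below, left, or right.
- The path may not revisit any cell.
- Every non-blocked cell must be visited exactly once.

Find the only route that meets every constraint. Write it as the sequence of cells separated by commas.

(3,3), (4,3), (4,2), (3,2), (2,2), (2,3), (1,3), (1,2), (1,1), (2,1), (3,1), (4,1)

Need to visit all 12 open cells exactly once, starting at (3,3) and ending at (4,1).
Cell (1,3) has only two open neighbours ((2,3) and (1,2)), so the path must pass straight through it: one of those is the cell it's entered from and the other is where it exits.
Route from (3,3): down 1 to (4,3), left 1 to (4,2), up 2 to (2,2), right 1 to (2,3), up 1 to (1,3), left 2 to (1,1), down 3 to (4,1) — 11 moves in all.
Check: all 12 open cells covered.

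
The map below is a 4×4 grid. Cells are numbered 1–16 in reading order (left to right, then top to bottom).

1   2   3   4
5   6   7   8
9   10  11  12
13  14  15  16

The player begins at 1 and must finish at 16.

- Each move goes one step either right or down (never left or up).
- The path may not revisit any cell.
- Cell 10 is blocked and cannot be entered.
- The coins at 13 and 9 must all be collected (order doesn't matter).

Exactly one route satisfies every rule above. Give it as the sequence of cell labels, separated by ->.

Moves only go right or down, so the column and row indices never decrease.
Route from 1: down 3 to 13, right 3 to 16 — 6 moves in all.
Check: all required cells visited.

1 -> 5 -> 9 -> 13 -> 14 -> 15 -> 16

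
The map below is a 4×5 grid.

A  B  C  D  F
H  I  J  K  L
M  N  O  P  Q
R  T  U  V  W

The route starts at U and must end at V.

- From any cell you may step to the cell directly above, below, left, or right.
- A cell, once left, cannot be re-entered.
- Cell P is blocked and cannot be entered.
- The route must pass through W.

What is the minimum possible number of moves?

Any route passes through W somewhere between U and V. Summing Manhattan distances along the two legs (U → W → V) gives a lower bound of 2 + 1 = 3 moves.
The shortest route satisfying every rule uses 7 moves: U → O → J → K → L → Q → W → V.
The no-revisit rule (legs can't share cells) pushes the minimum above the 3-move bound; an exhaustive check rules out every length from 3 to 6 (on a 4-connected grid the length of any start-to-goal walk has the same parity as the Manhattan bound, so only lengths 3, 5, 7, … need checking), leaving 7 as the minimum.

7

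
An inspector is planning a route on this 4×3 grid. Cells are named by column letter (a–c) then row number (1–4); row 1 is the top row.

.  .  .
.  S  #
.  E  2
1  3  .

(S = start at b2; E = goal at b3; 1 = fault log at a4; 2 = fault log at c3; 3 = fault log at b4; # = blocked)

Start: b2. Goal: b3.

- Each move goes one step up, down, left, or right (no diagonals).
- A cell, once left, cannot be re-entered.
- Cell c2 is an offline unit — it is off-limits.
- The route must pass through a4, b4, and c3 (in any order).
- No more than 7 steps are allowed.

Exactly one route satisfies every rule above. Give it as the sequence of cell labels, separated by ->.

b2 -> a2 -> a3 -> a4 -> b4 -> c4 -> c3 -> b3

Any route must reach a4, b4, and c3 and still end at b3 within 7 moves, so the order of the required stops is forced.
Route from b2: left to a2, 2× down (reaching a4), 2× right (reaching c4), up to c3, left to b3 — 7 moves in all.
Check: all required cells visited; 7 ≤ 7 moves.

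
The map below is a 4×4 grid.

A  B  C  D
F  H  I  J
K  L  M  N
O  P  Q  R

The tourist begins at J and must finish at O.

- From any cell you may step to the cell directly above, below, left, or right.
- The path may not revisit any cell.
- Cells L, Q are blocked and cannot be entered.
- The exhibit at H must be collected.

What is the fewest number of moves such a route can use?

Any route passes through H somewhere between J and O. Summing Manhattan distances along the two legs (J → H → O) gives a lower bound of 2 + 3 = 5 moves.
A route of 5 moves achieves this: J → I → H → F → K → O.
Since 5 matches the lower bound, it is optimal.

5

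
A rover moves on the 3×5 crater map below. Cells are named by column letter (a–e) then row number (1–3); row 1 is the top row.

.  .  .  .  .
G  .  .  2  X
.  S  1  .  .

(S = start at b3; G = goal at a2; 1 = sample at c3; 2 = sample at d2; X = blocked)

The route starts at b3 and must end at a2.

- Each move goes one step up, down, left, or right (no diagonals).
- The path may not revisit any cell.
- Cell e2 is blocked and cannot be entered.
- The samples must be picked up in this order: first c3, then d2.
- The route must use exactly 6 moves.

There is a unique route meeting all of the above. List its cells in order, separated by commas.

b3, c3, d3, d2, c2, b2, a2

The waypoints must appear in the order c3, d2, with no cell reused.
Route from b3: right 2 to d3, up 1 to d2, left 3 to a2 — 6 moves in all.
Check: order respected (1 at step 1, 2 at step 3); 6 moves as required.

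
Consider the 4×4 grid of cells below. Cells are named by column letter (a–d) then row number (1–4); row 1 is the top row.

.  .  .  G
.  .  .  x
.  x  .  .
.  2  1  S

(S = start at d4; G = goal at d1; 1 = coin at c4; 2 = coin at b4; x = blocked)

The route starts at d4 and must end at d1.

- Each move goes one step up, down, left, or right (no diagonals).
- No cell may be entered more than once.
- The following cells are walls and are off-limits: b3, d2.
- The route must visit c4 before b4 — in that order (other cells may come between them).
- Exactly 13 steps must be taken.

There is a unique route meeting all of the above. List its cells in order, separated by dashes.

The waypoints must appear in the order c4, b4, with no cell reused.
Route from d4: up 1 to d3, left 1 to c3, down 1 to c4, left 2 to a4, up 3 to a1, right 1 to b1, down 1 to b2, right 1 to c2, up 1 to c1, right 1 to d1 — 13 moves in all.
Check: order respected (1 at step 3, 2 at step 4); 13 moves as required.

d4 - d3 - c3 - c4 - b4 - a4 - a3 - a2 - a1 - b1 - b2 - c2 - c1 - d1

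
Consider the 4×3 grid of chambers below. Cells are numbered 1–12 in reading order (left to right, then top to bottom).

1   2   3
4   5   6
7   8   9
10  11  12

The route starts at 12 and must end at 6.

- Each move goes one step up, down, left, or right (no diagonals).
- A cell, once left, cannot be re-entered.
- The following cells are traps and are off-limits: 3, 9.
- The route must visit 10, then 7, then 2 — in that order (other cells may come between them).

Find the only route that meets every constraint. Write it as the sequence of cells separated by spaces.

12 11 10 7 4 1 2 5 6

The waypoints must appear in the order 10, 7, 2, with no cell reused.
Route from 12: left 2 to 10, up 3 to 1, right 1 to 2, down 1 to 5, right 1 to 6 — 8 moves in all.
Check: order respected (10 at step 2, 7 at step 3, 2 at step 6).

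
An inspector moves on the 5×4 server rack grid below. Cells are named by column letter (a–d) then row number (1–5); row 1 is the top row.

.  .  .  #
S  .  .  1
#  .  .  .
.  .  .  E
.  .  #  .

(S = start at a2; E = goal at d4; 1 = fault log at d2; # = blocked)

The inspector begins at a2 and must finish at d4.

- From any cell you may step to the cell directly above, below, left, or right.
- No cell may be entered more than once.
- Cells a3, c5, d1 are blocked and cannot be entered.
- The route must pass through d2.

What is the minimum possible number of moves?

5

Any route passes through d2 somewhere between a2 and d4. Summing Manhattan distances along the two legs (a2 → d2 → d4) gives a lower bound of 3 + 2 = 5 moves.
A route of 5 moves achieves this: a2 → b2 → c2 → d2 → d3 → d4.
Since 5 matches the lower bound, it is optimal.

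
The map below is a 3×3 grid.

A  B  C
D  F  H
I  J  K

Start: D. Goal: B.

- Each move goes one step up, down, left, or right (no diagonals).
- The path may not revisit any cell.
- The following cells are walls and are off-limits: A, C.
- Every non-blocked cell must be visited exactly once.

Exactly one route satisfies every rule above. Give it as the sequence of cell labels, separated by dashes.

Need to visit all 7 open cells exactly once, starting at D and ending at B.
Cell I has only two open neighbours (D and J), so the path must pass straight through it: one of those is the cell it's entered from and the other is where it exits.
Route from D: down to I, 2× right (reaching K), up to H, left to F, up to B — 6 moves in all.
Check: all 7 open cells covered.

D - I - J - K - H - F - B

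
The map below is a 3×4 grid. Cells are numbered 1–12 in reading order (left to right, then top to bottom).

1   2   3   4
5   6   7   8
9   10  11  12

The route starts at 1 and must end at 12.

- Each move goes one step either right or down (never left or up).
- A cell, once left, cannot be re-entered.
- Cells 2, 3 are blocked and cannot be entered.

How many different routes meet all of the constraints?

A right/down-only route from 1 to 12 makes exactly 2 down-moves and 3 right-moves in some order.
With no other constraints that would be C(5,2) = 10 routes.
Subtract routes through each blocked cell (inclusion–exclusion for overlaps): − through 2: 6 − through 3: 3 + through 2&3: 3 → 4.
That gives 4 routes.

4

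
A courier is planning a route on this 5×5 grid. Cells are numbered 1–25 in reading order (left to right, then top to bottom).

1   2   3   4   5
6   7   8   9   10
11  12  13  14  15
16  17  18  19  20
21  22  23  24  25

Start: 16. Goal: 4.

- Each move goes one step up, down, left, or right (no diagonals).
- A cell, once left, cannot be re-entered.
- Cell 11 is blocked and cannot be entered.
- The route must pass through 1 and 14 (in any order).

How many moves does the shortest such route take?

12

Any route passes through 1 and 14 in some order between 16 and 4. Summing Manhattan distances along each leg and taking the cheapest ordering (16 → 1 → 14 → 4) gives a lower bound of 3 + 5 + 2 = 10 moves.
That bound ignores the blocked cells. Measuring each leg by the fewest moves that actually steer around them (16→1: 5; 1→14: 5; 14→4: 2) raises the lower bound to 12.
A route of 12 moves exists: 16 → 17 → 12 → 7 → 6 → 1 → 2 → 3 → 8 → 13 → 14 → 9 → 4.
Since 12 matches that lower bound, it is optimal.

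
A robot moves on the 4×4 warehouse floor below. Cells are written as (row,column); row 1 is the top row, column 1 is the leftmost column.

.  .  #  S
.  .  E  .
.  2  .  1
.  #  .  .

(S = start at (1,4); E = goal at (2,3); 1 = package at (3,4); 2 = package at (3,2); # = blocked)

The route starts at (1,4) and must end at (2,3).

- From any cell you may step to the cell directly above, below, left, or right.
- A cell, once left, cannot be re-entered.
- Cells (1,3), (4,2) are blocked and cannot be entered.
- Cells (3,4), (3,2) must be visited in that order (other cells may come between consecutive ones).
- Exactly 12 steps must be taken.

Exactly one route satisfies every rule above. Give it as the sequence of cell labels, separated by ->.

The waypoints must appear in the order (3,4), (3,2), with no cell reused.
Route from (1,4): 3× down (reaching (4,4)), left to (4,3), up to (3,3), 2× left (reaching (3,1)), 2× up (reaching (1,1)), right to (1,2), down to (2,2), right to (2,3) — 12 moves in all.
Check: order respected (1 at step 2, 2 at step 6); 12 moves as required.

(1,4) -> (2,4) -> (3,4) -> (4,4) -> (4,3) -> (3,3) -> (3,2) -> (3,1) -> (2,1) -> (1,1) -> (1,2) -> (2,2) -> (2,3)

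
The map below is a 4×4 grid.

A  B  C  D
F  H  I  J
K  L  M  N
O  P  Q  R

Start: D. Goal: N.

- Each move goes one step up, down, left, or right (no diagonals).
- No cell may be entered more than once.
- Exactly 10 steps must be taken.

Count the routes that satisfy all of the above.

Need simple routes of exactly 10 moves from D to N (Manhattan distance 2, so 4 moves are spent on a detour and 4 undoing it).
Branch systematically from the start, pruning whenever the remaining move budget drops below the Manhattan distance to N or differs from it in parity. Grouping the completions by first move — via J: 16; via C: 35 — and summing: 16 + 35 = 51.
That gives 51 routes.

51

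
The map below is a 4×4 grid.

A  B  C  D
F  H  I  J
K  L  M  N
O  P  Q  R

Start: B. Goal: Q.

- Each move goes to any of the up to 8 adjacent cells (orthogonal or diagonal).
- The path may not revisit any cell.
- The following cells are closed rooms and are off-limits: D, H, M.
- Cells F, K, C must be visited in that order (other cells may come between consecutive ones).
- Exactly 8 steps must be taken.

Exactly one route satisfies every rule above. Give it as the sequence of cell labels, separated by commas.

B, F, K, L, I, C, J, N, Q

The waypoints must appear in the order F, K, C, with no cell reused.
Route from B: down-left 1 to F, down 1 to K, right 1 to L, up-right 1 to I, up 1 to C, down-right 1 to J, down 1 to N, down-left 1 to Q — 8 moves in all.
Check: order respected (F at step 1, K at step 2, C at step 5); 8 moves as required.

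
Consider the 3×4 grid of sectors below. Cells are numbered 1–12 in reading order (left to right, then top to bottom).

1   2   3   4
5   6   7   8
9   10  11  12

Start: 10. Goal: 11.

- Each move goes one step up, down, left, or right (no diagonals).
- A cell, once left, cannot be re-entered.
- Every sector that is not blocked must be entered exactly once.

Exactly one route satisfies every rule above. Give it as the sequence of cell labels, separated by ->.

10 -> 9 -> 5 -> 1 -> 2 -> 6 -> 7 -> 3 -> 4 -> 8 -> 12 -> 11

Need to visit all 12 open cells exactly once, starting at 10 and ending at 11.
Cell 4 has only two open neighbours (8 and 3), so the path must pass straight through it: one of those is the cell it's entered from and the other is where it exits.
Route from 10: left 1 to 9, up 2 to 1, right 1 to 2, down 1 to 6, right 1 to 7, up 1 to 3, right 1 to 4, down 2 to 12, left 1 to 11 — 11 moves in all.
Check: all 12 open cells covered.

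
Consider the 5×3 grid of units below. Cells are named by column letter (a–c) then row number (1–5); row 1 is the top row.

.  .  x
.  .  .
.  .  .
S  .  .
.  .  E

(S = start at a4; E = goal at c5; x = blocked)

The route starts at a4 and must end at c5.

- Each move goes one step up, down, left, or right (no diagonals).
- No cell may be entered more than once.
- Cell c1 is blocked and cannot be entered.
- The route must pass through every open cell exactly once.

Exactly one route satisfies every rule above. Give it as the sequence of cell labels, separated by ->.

Need to visit all 14 open cells exactly once, starting at a4 and ending at c5.
Route from a4: down to a5, right to b5, 2× up (reaching b3), left to a3, 2× up (reaching a1), right to b1, down to b2, right to c2, 3× down (reaching c5) — 13 moves in all.
Check: all 14 open cells covered.

a4 -> a5 -> b5 -> b4 -> b3 -> a3 -> a2 -> a1 -> b1 -> b2 -> c2 -> c3 -> c4 -> c5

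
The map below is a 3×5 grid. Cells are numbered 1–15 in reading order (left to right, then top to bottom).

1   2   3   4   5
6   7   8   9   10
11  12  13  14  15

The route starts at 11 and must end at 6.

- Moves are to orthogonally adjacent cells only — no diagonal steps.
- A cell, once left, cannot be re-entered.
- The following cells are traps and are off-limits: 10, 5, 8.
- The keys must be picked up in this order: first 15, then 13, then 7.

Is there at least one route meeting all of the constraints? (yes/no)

15 must be visited but has only one open neighbour (14), and it is neither the start nor the goal — the route would have to enter and leave through 14, re-entering it.

no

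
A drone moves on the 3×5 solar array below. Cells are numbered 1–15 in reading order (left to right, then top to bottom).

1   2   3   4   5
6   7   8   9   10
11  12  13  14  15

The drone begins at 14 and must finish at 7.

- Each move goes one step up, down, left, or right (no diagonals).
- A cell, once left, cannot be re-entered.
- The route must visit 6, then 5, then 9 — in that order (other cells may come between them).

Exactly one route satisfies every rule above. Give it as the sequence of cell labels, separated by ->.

14 -> 13 -> 12 -> 11 -> 6 -> 1 -> 2 -> 3 -> 4 -> 5 -> 10 -> 9 -> 8 -> 7

The waypoints must appear in the order 6, 5, 9, with no cell reused.
Route from 14: left 3 to 11, up 2 to 1, right 4 to 5, down 1 to 10, left 3 to 7 — 13 moves in all.
Check: order respected (6 at step 4, 5 at step 9, 9 at step 11).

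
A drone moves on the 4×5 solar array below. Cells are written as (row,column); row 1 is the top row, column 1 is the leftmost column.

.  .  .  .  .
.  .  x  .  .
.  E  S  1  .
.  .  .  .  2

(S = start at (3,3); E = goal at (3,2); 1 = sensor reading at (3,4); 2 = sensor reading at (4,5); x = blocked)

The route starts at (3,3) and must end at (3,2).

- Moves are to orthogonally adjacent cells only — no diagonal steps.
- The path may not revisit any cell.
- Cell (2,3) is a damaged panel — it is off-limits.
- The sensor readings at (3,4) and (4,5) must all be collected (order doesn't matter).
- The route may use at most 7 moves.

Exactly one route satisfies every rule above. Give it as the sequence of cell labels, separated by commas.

(3,3), (3,4), (3,5), (4,5), (4,4), (4,3), (4,2), (3,2)

The 7-move cap with required stops at (3,4), (4,5) leaves no slack for detours.
Route from (3,3): right 2 to (3,5), down 1 to (4,5), left 3 to (4,2), up 1 to (3,2) — 7 moves in all.
Check: all required cells visited; 7 ≤ 7 moves.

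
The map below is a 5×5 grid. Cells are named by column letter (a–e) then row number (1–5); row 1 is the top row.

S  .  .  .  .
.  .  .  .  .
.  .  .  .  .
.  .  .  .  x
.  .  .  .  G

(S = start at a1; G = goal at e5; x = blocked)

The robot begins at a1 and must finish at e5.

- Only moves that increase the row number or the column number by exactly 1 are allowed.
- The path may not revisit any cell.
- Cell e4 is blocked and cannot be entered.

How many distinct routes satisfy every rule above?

A right/down-only route from a1 to e5 makes exactly 4 down-moves and 4 right-moves in some order.
With no other constraints that would be C(8,4) = 70 routes.
Subtract routes through each blocked cell (inclusion–exclusion for overlaps): − through e4: 35 → 35.
That gives 35 routes.

35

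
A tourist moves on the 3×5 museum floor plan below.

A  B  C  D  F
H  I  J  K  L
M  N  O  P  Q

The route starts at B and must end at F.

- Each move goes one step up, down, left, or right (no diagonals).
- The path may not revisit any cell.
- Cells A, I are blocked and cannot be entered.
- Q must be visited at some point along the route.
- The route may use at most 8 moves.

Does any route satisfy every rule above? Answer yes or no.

One route that works: B → C → J → O → P → Q → L → F.

yes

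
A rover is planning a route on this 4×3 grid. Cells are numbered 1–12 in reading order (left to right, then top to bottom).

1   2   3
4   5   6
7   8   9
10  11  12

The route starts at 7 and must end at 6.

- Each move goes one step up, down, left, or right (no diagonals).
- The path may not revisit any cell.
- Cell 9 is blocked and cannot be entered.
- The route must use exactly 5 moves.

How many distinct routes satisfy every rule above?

Need simple routes of exactly 5 moves from 7 to 6 (Manhattan distance 3, so 1 moves are spent on a detour and 1 undoing it).
Enumerating: 7 4 1 2 5 6 | 7 4 1 2 3 6 | 7 4 5 2 3 6 | 7 10 11 8 5 6 | 7 8 5 2 3 6.
That gives 5 routes.

5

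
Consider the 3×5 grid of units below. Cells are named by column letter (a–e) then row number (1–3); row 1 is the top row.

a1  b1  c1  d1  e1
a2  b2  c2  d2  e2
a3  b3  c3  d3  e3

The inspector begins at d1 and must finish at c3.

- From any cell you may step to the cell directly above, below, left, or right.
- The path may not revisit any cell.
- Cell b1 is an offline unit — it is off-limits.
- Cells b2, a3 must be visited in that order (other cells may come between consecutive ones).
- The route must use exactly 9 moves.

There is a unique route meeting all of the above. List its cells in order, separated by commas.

The waypoints must appear in the order b2, a3, with no cell reused.
Route from d1: right to e1, down to e2, 4× left (reaching a2), down to a3, 2× right (reaching c3) — 9 moves in all.
Check: order respected (b2 at step 5, a3 at step 7); 9 moves as required.

d1, e1, e2, d2, c2, b2, a2, a3, b3, c3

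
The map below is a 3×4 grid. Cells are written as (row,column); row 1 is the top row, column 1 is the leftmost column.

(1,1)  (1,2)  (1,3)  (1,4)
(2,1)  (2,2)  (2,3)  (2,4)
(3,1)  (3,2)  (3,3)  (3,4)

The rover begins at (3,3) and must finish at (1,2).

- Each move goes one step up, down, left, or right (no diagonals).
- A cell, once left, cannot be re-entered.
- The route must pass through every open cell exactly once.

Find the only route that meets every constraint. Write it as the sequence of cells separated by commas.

Need to visit all 12 open cells exactly once, starting at (3,3) and ending at (1,2).
Cell (1,1) has only two open neighbours ((2,1) and (1,2)), so the path must pass straight through it: one of those is the cell it's entered from and the other is where it exits.
Route from (3,3): right to (3,4), 2× up (reaching (1,4)), left to (1,3), down to (2,3), left to (2,2), down to (3,2), left to (3,1), 2× up (reaching (1,1)), right to (1,2) — 11 moves in all.
Check: all 12 open cells covered.

(3,3), (3,4), (2,4), (1,4), (1,3), (2,3), (2,2), (3,2), (3,1), (2,1), (1,1), (1,2)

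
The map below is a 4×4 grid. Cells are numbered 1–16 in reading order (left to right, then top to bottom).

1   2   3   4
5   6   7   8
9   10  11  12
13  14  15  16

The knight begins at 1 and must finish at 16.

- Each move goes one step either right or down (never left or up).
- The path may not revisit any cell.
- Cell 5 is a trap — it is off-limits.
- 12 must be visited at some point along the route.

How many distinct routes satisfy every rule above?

6

A right/down-only route from 1 to 16 makes exactly 3 down-moves and 3 right-moves in some order.
With no other constraints that would be C(6,3) = 20 routes.
Split at 12 and multiply the segment counts (each segment already excludes blocked cells): 1→12: 6; 12→16: 1; product = 6.
That gives 6 routes.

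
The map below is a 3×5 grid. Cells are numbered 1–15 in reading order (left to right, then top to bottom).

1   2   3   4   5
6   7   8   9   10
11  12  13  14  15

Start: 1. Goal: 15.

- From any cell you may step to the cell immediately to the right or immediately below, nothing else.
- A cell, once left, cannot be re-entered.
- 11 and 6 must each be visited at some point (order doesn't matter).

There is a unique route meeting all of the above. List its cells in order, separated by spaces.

1 6 11 12 13 14 15

Moves only go right or down, so the column and row indices never decrease.
Route from 1: 2× down (reaching 11), 4× right (reaching 15) — 6 moves in all.
Check: all required cells visited.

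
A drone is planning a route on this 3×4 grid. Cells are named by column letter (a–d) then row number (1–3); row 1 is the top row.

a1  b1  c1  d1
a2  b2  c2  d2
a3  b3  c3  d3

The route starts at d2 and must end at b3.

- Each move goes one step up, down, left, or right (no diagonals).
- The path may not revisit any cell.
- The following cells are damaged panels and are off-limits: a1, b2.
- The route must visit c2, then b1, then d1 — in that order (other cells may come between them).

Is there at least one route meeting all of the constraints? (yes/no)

no

b1 must be visited but has only one open neighbour (c1), and it is neither the start nor the goal — the route would have to enter and leave through c1, re-entering it.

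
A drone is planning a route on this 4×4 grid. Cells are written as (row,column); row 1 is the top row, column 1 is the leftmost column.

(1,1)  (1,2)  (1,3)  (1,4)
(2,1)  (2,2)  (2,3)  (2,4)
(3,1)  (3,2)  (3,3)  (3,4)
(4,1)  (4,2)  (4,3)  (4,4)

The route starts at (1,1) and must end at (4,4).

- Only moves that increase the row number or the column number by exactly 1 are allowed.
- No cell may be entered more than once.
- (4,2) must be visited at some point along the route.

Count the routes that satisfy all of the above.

4

A right/down-only route from (1,1) to (4,4) makes exactly 3 down-moves and 3 right-moves in some order.
With no other constraints that would be C(6,3) = 20 routes.
Split at (4,2) and multiply the segment counts: (1,1)→(4,2): 4; (4,2)→(4,4): 1; product = 4.
That gives 4 routes.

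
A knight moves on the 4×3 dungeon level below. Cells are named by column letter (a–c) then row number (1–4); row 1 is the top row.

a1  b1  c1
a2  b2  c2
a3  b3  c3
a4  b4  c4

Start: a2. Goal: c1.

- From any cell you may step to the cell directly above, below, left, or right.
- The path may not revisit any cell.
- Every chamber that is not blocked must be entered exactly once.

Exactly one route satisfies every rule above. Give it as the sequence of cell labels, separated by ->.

Need to visit all 12 open cells exactly once, starting at a2 and ending at c1.
Cell a4 has only two open neighbours (a3 and b4), so the path must pass straight through it: one of those is the cell it's entered from and the other is where it exits.
Route from a2: up 1 to a1, right 1 to b1, down 2 to b3, left 1 to a3, down 1 to a4, right 2 to c4, up 3 to c1 — 11 moves in all.
Check: all 12 open cells covered.

a2 -> a1 -> b1 -> b2 -> b3 -> a3 -> a4 -> b4 -> c4 -> c3 -> c2 -> c1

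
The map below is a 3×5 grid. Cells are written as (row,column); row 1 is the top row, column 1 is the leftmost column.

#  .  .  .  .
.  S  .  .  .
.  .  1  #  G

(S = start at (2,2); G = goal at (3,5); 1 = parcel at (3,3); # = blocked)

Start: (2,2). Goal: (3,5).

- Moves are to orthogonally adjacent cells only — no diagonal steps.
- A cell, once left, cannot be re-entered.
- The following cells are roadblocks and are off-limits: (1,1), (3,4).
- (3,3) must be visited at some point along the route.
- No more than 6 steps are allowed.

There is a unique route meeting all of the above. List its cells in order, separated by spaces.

The 6-move cap with required stops at (3,3) leaves no slack for detours.
Route from (2,2): down to (3,2), right to (3,3), up to (2,3), 2× right (reaching (2,5)), down to (3,5) — 6 moves in all.
Check: all required cells visited; 6 ≤ 6 moves.

(2,2) (3,2) (3,3) (2,3) (2,4) (2,5) (3,5)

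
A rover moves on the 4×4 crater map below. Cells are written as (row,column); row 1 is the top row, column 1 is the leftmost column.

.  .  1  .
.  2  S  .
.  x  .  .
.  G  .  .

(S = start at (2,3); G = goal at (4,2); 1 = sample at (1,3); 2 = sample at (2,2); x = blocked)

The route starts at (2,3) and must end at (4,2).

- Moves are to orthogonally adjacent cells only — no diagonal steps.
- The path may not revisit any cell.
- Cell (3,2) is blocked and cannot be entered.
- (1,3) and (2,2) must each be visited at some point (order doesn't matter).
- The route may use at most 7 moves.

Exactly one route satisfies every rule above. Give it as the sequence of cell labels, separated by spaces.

(2,3) (1,3) (1,2) (2,2) (2,1) (3,1) (4,1) (4,2)

The budget equals the shortest possible length, so every move has to be on a shortest route through the required cells.
Route from (2,3): up 1 to (1,3), left 1 to (1,2), down 1 to (2,2), left 1 to (2,1), down 2 to (4,1), right 1 to (4,2) — 7 moves in all.
Check: all required cells visited; 7 ≤ 7 moves.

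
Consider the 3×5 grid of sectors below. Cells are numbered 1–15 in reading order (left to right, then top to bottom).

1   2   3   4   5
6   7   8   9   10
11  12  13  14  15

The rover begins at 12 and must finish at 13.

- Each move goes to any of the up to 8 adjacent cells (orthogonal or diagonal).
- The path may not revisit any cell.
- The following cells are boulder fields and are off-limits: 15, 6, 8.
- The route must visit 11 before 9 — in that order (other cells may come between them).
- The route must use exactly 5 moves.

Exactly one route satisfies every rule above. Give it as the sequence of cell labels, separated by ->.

12 -> 11 -> 7 -> 3 -> 9 -> 13

The waypoints must appear in the order 11, 9, with no cell reused.
Route from 12: left to 11, 2× up-right (reaching 3), down-right to 9, down-left to 13 — 5 moves in all.
Check: order respected (11 at step 1, 9 at step 4); 5 moves as required.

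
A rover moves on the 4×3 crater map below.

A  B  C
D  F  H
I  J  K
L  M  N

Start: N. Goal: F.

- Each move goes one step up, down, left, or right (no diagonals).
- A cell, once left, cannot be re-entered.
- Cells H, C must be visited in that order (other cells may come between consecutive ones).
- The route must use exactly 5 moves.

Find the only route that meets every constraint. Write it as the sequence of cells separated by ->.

N -> K -> H -> C -> B -> F

The waypoints must appear in the order H, C, with no cell reused.
Route from N: up 3 to C, left 1 to B, down 1 to F — 5 moves in all.
Check: order respected (H at step 2, C at step 3); 5 moves as required.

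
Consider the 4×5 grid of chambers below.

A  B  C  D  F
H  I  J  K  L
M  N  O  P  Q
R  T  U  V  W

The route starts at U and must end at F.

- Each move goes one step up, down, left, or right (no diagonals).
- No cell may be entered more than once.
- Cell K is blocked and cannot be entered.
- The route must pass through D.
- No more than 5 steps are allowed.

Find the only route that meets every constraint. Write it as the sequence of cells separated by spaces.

Any route must reach D and still end at F within 5 moves, so the order of the required stops is forced.
Route from U: up 3 to C, right 2 to F — 5 moves in all.
Check: all required cells visited; 5 ≤ 5 moves.

U O J C D F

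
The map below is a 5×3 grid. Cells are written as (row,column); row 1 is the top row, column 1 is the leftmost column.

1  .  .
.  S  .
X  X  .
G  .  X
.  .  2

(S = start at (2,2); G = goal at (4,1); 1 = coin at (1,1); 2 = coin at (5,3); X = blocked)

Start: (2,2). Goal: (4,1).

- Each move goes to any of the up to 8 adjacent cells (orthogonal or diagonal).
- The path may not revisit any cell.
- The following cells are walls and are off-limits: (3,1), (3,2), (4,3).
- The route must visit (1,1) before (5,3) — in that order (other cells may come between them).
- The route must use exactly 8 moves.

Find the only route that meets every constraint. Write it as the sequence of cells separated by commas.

The waypoints must appear in the order (1,1), (5,3), with no cell reused.
Route from (2,2): up-left 1 to (1,1), right 1 to (1,2), down-right 1 to (2,3), down 1 to (3,3), down-left 1 to (4,2), down-right 1 to (5,3), left 1 to (5,2), up-left 1 to (4,1) — 8 moves in all.
Check: order respected (1 at step 1, 2 at step 6); 8 moves as required.

(2,2), (1,1), (1,2), (2,3), (3,3), (4,2), (5,3), (5,2), (4,1)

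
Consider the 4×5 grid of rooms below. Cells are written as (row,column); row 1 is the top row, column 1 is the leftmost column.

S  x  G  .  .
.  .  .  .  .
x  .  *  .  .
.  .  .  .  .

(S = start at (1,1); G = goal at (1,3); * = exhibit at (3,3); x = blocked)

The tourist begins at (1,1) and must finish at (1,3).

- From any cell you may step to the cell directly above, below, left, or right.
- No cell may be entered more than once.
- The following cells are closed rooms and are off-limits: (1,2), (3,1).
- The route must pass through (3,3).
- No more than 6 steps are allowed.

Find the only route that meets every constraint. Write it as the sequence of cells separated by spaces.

(1,1) (2,1) (2,2) (3,2) (3,3) (2,3) (1,3)

The 6-move cap with required stops at (3,3) leaves no slack for detours.
Route from (1,1): down 1 to (2,1), right 1 to (2,2), down 1 to (3,2), right 1 to (3,3), up 2 to (1,3) — 6 moves in all.
Check: all required cells visited; 6 ≤ 6 moves.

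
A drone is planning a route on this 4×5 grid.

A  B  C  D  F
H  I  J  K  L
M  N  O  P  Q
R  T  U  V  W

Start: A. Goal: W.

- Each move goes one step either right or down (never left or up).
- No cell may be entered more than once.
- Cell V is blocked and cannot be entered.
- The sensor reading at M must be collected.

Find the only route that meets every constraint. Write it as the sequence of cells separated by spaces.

A H M N O P Q W

Moves only go right or down, so the column and row indices never decrease.
Route from A: down 2 to M, right 4 to Q, down 1 to W — 7 moves in all.
Check: all required cells visited.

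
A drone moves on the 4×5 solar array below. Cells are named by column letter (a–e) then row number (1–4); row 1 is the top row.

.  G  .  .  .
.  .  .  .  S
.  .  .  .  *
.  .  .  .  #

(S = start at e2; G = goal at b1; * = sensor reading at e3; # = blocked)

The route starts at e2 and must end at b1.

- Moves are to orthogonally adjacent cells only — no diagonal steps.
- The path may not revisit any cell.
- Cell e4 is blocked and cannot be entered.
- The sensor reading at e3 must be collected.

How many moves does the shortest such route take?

6

Any route passes through e3 somewhere between e2 and b1. Summing Manhattan distances along the two legs (e2 → e3 → b1) gives a lower bound of 1 + 5 = 6 moves.
A route of 6 moves achieves this: e2 → e3 → d3 → d2 → d1 → c1 → b1.
Since 6 matches the lower bound, it is optimal.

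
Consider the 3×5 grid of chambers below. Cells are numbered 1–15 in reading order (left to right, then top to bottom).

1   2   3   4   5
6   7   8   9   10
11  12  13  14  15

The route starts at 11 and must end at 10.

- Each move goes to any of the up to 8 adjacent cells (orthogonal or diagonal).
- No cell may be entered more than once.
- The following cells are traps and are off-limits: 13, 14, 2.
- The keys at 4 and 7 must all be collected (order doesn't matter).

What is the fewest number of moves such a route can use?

Any route passes through 4 and 7 in some order between 11 and 10. Summing Chebyshev distances along each leg and taking the cheapest ordering (11 → 7 → 4 → 10) gives a lower bound of 1 + 2 + 1 = 4 moves.
A route of 4 moves achieves this: 11 → 7 → 3 → 4 → 10.
Since 4 matches the lower bound, it is optimal.

4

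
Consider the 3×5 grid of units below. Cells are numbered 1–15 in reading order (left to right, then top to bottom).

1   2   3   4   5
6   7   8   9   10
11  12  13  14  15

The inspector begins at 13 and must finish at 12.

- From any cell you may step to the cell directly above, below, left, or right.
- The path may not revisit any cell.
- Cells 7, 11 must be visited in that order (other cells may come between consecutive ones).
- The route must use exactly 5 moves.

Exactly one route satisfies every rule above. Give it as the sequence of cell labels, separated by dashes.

The waypoints must appear in the order 7, 11, with no cell reused.
Route from 13: up 1 to 8, left 2 to 6, down 1 to 11, right 1 to 12 — 5 moves in all.
Check: order respected (7 at step 2, 11 at step 4); 5 moves as required.

13 - 8 - 7 - 6 - 11 - 12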